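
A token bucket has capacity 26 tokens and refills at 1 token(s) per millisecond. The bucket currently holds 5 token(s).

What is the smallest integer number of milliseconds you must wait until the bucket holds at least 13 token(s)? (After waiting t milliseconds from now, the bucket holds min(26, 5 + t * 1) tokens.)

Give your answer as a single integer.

Answer: 8

Derivation:
Need 5 + t * 1 >= 13, so t >= 8/1.
Smallest integer t = ceil(8/1) = 8.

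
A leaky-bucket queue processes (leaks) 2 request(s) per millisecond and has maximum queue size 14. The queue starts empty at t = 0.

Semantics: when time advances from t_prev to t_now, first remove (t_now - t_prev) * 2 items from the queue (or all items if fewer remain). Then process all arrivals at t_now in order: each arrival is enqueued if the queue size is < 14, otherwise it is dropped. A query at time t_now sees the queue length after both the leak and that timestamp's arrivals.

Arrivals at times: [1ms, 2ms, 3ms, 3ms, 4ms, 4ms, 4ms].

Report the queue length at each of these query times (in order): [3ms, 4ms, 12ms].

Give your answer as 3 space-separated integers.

Queue lengths at query times:
  query t=3ms: backlog = 2
  query t=4ms: backlog = 3
  query t=12ms: backlog = 0

Answer: 2 3 0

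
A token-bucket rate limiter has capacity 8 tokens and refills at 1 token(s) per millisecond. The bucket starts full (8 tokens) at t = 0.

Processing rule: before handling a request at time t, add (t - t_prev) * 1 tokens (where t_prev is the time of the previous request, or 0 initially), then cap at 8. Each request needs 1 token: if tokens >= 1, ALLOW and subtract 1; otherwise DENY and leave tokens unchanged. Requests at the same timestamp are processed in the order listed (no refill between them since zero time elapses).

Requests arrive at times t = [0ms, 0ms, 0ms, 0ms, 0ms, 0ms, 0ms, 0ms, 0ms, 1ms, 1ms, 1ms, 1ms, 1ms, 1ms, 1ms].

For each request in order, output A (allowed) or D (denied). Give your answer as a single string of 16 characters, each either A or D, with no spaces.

Answer: AAAAAAAADADDDDDD

Derivation:
Simulating step by step:
  req#1 t=0ms: ALLOW
  req#2 t=0ms: ALLOW
  req#3 t=0ms: ALLOW
  req#4 t=0ms: ALLOW
  req#5 t=0ms: ALLOW
  req#6 t=0ms: ALLOW
  req#7 t=0ms: ALLOW
  req#8 t=0ms: ALLOW
  req#9 t=0ms: DENY
  req#10 t=1ms: ALLOW
  req#11 t=1ms: DENY
  req#12 t=1ms: DENY
  req#13 t=1ms: DENY
  req#14 t=1ms: DENY
  req#15 t=1ms: DENY
  req#16 t=1ms: DENY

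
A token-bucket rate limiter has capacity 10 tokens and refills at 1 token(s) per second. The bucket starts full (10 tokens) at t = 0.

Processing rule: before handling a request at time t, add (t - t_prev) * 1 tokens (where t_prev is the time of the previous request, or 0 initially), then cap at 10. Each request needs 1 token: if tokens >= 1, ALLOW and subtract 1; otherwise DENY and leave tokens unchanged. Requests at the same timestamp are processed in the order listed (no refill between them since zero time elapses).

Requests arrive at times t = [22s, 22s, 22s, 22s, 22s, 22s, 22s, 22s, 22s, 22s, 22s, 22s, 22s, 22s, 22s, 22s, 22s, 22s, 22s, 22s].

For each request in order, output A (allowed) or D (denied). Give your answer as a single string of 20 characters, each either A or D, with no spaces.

Answer: AAAAAAAAAADDDDDDDDDD

Derivation:
Simulating step by step:
  req#1 t=22s: ALLOW
  req#2 t=22s: ALLOW
  req#3 t=22s: ALLOW
  req#4 t=22s: ALLOW
  req#5 t=22s: ALLOW
  req#6 t=22s: ALLOW
  req#7 t=22s: ALLOW
  req#8 t=22s: ALLOW
  req#9 t=22s: ALLOW
  req#10 t=22s: ALLOW
  req#11 t=22s: DENY
  req#12 t=22s: DENY
  req#13 t=22s: DENY
  req#14 t=22s: DENY
  req#15 t=22s: DENY
  req#16 t=22s: DENY
  req#17 t=22s: DENY
  req#18 t=22s: DENY
  req#19 t=22s: DENY
  req#20 t=22s: DENY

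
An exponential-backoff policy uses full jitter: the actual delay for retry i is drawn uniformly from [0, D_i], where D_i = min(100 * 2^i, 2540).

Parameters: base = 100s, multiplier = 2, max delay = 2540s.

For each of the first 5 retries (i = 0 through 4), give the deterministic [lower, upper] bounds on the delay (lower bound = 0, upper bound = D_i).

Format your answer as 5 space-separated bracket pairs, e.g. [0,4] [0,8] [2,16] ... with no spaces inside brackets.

Computing bounds per retry:
  i=0: D_i=min(100*2^0,2540)=100, bounds=[0,100]
  i=1: D_i=min(100*2^1,2540)=200, bounds=[0,200]
  i=2: D_i=min(100*2^2,2540)=400, bounds=[0,400]
  i=3: D_i=min(100*2^3,2540)=800, bounds=[0,800]
  i=4: D_i=min(100*2^4,2540)=1600, bounds=[0,1600]

Answer: [0,100] [0,200] [0,400] [0,800] [0,1600]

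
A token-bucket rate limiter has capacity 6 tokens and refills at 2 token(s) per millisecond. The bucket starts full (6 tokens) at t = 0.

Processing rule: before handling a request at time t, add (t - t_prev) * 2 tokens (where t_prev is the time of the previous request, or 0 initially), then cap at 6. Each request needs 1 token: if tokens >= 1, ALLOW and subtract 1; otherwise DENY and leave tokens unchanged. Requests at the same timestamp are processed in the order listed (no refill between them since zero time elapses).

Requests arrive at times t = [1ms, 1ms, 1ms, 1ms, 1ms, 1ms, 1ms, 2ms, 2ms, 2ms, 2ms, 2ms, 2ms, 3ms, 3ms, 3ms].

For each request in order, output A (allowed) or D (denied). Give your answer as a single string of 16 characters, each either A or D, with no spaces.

Simulating step by step:
  req#1 t=1ms: ALLOW
  req#2 t=1ms: ALLOW
  req#3 t=1ms: ALLOW
  req#4 t=1ms: ALLOW
  req#5 t=1ms: ALLOW
  req#6 t=1ms: ALLOW
  req#7 t=1ms: DENY
  req#8 t=2ms: ALLOW
  req#9 t=2ms: ALLOW
  req#10 t=2ms: DENY
  req#11 t=2ms: DENY
  req#12 t=2ms: DENY
  req#13 t=2ms: DENY
  req#14 t=3ms: ALLOW
  req#15 t=3ms: ALLOW
  req#16 t=3ms: DENY

Answer: AAAAAADAADDDDAAD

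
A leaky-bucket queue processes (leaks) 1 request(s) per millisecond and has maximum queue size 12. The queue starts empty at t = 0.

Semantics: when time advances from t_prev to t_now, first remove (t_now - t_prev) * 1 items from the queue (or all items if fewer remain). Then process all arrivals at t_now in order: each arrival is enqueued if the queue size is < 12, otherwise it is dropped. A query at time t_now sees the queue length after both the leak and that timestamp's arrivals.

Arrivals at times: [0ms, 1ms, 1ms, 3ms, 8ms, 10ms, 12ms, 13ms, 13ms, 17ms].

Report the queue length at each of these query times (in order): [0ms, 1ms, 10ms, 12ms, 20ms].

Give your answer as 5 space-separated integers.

Answer: 1 2 1 1 0

Derivation:
Queue lengths at query times:
  query t=0ms: backlog = 1
  query t=1ms: backlog = 2
  query t=10ms: backlog = 1
  query t=12ms: backlog = 1
  query t=20ms: backlog = 0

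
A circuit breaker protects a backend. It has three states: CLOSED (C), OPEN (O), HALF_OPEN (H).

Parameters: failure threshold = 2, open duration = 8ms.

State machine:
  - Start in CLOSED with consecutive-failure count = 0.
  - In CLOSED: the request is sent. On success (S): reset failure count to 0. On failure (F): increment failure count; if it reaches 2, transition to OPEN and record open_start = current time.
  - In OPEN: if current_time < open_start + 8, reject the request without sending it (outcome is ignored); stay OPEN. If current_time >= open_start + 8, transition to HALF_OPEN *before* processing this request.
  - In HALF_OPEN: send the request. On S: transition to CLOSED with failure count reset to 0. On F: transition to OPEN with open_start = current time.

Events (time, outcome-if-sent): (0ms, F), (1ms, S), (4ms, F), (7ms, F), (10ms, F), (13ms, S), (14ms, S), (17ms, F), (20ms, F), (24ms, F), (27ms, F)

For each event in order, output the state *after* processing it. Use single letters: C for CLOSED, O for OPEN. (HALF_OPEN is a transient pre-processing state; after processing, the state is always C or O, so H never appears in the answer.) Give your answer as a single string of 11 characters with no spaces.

Answer: CCCOOOOOOOO

Derivation:
State after each event:
  event#1 t=0ms outcome=F: state=CLOSED
  event#2 t=1ms outcome=S: state=CLOSED
  event#3 t=4ms outcome=F: state=CLOSED
  event#4 t=7ms outcome=F: state=OPEN
  event#5 t=10ms outcome=F: state=OPEN
  event#6 t=13ms outcome=S: state=OPEN
  event#7 t=14ms outcome=S: state=OPEN
  event#8 t=17ms outcome=F: state=OPEN
  event#9 t=20ms outcome=F: state=OPEN
  event#10 t=24ms outcome=F: state=OPEN
  event#11 t=27ms outcome=F: state=OPEN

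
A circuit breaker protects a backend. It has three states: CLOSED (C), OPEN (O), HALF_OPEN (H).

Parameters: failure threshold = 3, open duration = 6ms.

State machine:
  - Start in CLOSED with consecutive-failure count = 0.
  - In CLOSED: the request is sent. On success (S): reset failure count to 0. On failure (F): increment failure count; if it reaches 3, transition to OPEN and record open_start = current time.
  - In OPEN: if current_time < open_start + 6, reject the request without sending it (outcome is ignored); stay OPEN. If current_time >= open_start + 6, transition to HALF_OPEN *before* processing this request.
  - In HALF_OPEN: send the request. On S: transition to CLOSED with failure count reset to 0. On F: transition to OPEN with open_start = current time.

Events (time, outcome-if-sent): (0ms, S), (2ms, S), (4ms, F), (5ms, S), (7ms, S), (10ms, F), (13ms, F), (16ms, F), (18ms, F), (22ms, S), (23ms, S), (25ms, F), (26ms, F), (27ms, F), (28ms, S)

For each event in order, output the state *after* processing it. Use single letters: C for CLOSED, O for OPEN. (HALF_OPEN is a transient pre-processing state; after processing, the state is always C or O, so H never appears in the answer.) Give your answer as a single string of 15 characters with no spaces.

Answer: CCCCCCCOOCCCCOO

Derivation:
State after each event:
  event#1 t=0ms outcome=S: state=CLOSED
  event#2 t=2ms outcome=S: state=CLOSED
  event#3 t=4ms outcome=F: state=CLOSED
  event#4 t=5ms outcome=S: state=CLOSED
  event#5 t=7ms outcome=S: state=CLOSED
  event#6 t=10ms outcome=F: state=CLOSED
  event#7 t=13ms outcome=F: state=CLOSED
  event#8 t=16ms outcome=F: state=OPEN
  event#9 t=18ms outcome=F: state=OPEN
  event#10 t=22ms outcome=S: state=CLOSED
  event#11 t=23ms outcome=S: state=CLOSED
  event#12 t=25ms outcome=F: state=CLOSED
  event#13 t=26ms outcome=F: state=CLOSED
  event#14 t=27ms outcome=F: state=OPEN
  event#15 t=28ms outcome=S: state=OPEN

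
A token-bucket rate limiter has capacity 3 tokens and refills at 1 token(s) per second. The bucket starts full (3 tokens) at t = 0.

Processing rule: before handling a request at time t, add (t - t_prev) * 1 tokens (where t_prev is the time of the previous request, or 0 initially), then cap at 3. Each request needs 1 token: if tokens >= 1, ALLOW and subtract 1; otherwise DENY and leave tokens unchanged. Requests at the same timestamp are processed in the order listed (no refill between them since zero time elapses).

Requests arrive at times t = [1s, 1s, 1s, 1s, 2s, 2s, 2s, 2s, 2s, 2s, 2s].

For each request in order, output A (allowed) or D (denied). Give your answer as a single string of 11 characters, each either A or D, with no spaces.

Answer: AAADADDDDDD

Derivation:
Simulating step by step:
  req#1 t=1s: ALLOW
  req#2 t=1s: ALLOW
  req#3 t=1s: ALLOW
  req#4 t=1s: DENY
  req#5 t=2s: ALLOW
  req#6 t=2s: DENY
  req#7 t=2s: DENY
  req#8 t=2s: DENY
  req#9 t=2s: DENY
  req#10 t=2s: DENY
  req#11 t=2s: DENY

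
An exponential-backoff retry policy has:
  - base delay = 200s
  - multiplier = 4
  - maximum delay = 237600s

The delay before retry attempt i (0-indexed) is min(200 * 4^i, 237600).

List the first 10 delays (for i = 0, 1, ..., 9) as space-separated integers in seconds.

Computing each delay:
  i=0: min(200*4^0, 237600) = 200
  i=1: min(200*4^1, 237600) = 800
  i=2: min(200*4^2, 237600) = 3200
  i=3: min(200*4^3, 237600) = 12800
  i=4: min(200*4^4, 237600) = 51200
  i=5: min(200*4^5, 237600) = 204800
  i=6: min(200*4^6, 237600) = 237600
  i=7: min(200*4^7, 237600) = 237600
  i=8: min(200*4^8, 237600) = 237600
  i=9: min(200*4^9, 237600) = 237600

Answer: 200 800 3200 12800 51200 204800 237600 237600 237600 237600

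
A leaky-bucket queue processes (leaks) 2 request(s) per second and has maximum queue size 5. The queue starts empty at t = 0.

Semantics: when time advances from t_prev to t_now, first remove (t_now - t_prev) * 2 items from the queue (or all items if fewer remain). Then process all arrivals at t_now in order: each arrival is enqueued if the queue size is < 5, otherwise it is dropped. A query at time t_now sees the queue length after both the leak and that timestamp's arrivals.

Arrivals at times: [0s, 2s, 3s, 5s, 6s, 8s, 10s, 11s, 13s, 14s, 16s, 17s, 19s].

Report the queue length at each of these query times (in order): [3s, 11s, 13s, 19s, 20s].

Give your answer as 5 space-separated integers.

Answer: 1 1 1 1 0

Derivation:
Queue lengths at query times:
  query t=3s: backlog = 1
  query t=11s: backlog = 1
  query t=13s: backlog = 1
  query t=19s: backlog = 1
  query t=20s: backlog = 0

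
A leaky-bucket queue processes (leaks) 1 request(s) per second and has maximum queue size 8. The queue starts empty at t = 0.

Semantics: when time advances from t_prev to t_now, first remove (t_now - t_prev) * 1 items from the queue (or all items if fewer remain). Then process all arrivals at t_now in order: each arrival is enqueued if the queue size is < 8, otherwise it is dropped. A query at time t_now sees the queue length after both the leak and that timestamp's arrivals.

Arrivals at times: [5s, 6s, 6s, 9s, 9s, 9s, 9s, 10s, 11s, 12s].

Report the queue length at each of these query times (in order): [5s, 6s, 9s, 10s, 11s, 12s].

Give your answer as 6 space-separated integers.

Answer: 1 2 4 4 4 4

Derivation:
Queue lengths at query times:
  query t=5s: backlog = 1
  query t=6s: backlog = 2
  query t=9s: backlog = 4
  query t=10s: backlog = 4
  query t=11s: backlog = 4
  query t=12s: backlog = 4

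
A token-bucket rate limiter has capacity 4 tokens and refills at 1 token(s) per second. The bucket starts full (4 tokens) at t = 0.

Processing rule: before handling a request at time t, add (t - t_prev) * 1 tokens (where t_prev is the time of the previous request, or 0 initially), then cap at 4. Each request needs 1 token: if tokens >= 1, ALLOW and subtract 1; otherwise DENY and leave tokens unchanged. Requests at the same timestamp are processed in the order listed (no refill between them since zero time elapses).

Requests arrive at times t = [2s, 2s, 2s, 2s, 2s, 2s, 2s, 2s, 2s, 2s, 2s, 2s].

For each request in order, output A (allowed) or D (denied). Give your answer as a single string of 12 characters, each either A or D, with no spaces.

Simulating step by step:
  req#1 t=2s: ALLOW
  req#2 t=2s: ALLOW
  req#3 t=2s: ALLOW
  req#4 t=2s: ALLOW
  req#5 t=2s: DENY
  req#6 t=2s: DENY
  req#7 t=2s: DENY
  req#8 t=2s: DENY
  req#9 t=2s: DENY
  req#10 t=2s: DENY
  req#11 t=2s: DENY
  req#12 t=2s: DENY

Answer: AAAADDDDDDDD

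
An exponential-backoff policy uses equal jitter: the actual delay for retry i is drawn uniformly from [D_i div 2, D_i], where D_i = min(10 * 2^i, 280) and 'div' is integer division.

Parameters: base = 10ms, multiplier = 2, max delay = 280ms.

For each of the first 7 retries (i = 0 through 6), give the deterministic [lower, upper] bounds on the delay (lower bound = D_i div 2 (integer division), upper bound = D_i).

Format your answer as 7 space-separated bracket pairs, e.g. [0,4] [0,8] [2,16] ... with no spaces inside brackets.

Answer: [5,10] [10,20] [20,40] [40,80] [80,160] [140,280] [140,280]

Derivation:
Computing bounds per retry:
  i=0: D_i=min(10*2^0,280)=10, bounds=[5,10]
  i=1: D_i=min(10*2^1,280)=20, bounds=[10,20]
  i=2: D_i=min(10*2^2,280)=40, bounds=[20,40]
  i=3: D_i=min(10*2^3,280)=80, bounds=[40,80]
  i=4: D_i=min(10*2^4,280)=160, bounds=[80,160]
  i=5: D_i=min(10*2^5,280)=280, bounds=[140,280]
  i=6: D_i=min(10*2^6,280)=280, bounds=[140,280]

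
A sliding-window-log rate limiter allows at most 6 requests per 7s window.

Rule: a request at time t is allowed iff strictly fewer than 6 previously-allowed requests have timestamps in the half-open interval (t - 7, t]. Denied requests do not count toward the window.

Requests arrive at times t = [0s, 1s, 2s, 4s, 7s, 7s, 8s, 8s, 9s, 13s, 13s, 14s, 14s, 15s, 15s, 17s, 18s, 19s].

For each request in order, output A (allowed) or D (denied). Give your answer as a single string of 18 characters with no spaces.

Tracking allowed requests in the window:
  req#1 t=0s: ALLOW
  req#2 t=1s: ALLOW
  req#3 t=2s: ALLOW
  req#4 t=4s: ALLOW
  req#5 t=7s: ALLOW
  req#6 t=7s: ALLOW
  req#7 t=8s: ALLOW
  req#8 t=8s: ALLOW
  req#9 t=9s: ALLOW
  req#10 t=13s: ALLOW
  req#11 t=13s: DENY
  req#12 t=14s: ALLOW
  req#13 t=14s: ALLOW
  req#14 t=15s: ALLOW
  req#15 t=15s: ALLOW
  req#16 t=17s: ALLOW
  req#17 t=18s: DENY
  req#18 t=19s: DENY

Answer: AAAAAAAAAADAAAAADD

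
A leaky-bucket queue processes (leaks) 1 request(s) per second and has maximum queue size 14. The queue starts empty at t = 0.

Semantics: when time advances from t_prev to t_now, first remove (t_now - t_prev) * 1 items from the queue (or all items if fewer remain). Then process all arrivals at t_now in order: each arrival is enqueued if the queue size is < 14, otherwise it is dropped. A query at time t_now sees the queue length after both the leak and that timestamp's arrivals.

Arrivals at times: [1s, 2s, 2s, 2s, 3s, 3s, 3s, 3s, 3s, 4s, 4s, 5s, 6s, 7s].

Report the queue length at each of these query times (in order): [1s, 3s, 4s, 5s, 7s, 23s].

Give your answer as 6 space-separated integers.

Queue lengths at query times:
  query t=1s: backlog = 1
  query t=3s: backlog = 7
  query t=4s: backlog = 8
  query t=5s: backlog = 8
  query t=7s: backlog = 8
  query t=23s: backlog = 0

Answer: 1 7 8 8 8 0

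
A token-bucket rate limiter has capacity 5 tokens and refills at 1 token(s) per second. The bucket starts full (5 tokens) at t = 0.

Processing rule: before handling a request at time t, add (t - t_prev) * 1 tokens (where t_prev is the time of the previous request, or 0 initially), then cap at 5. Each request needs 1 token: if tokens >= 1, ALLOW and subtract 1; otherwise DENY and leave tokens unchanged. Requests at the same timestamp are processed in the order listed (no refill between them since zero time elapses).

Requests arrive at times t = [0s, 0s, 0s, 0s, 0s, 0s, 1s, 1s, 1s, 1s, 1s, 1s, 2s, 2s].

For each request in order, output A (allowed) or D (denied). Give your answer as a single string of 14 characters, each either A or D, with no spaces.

Answer: AAAAADADDDDDAD

Derivation:
Simulating step by step:
  req#1 t=0s: ALLOW
  req#2 t=0s: ALLOW
  req#3 t=0s: ALLOW
  req#4 t=0s: ALLOW
  req#5 t=0s: ALLOW
  req#6 t=0s: DENY
  req#7 t=1s: ALLOW
  req#8 t=1s: DENY
  req#9 t=1s: DENY
  req#10 t=1s: DENY
  req#11 t=1s: DENY
  req#12 t=1s: DENY
  req#13 t=2s: ALLOW
  req#14 t=2s: DENY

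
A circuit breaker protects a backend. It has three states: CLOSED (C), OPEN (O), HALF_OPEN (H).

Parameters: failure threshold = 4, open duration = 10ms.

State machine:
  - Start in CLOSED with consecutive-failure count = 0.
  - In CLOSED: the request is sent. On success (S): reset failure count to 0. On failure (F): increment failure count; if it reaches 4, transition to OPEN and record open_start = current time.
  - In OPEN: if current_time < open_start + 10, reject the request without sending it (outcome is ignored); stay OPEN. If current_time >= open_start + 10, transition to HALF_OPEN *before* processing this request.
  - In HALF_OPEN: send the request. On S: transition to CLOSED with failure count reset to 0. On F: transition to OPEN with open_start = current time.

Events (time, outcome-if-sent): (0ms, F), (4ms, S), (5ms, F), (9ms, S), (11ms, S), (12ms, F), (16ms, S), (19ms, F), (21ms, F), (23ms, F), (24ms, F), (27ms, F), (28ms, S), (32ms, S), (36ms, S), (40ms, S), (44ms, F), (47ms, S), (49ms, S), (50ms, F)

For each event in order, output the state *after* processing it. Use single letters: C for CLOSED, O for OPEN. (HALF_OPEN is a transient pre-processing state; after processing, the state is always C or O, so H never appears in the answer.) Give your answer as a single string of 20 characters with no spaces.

State after each event:
  event#1 t=0ms outcome=F: state=CLOSED
  event#2 t=4ms outcome=S: state=CLOSED
  event#3 t=5ms outcome=F: state=CLOSED
  event#4 t=9ms outcome=S: state=CLOSED
  event#5 t=11ms outcome=S: state=CLOSED
  event#6 t=12ms outcome=F: state=CLOSED
  event#7 t=16ms outcome=S: state=CLOSED
  event#8 t=19ms outcome=F: state=CLOSED
  event#9 t=21ms outcome=F: state=CLOSED
  event#10 t=23ms outcome=F: state=CLOSED
  event#11 t=24ms outcome=F: state=OPEN
  event#12 t=27ms outcome=F: state=OPEN
  event#13 t=28ms outcome=S: state=OPEN
  event#14 t=32ms outcome=S: state=OPEN
  event#15 t=36ms outcome=S: state=CLOSED
  event#16 t=40ms outcome=S: state=CLOSED
  event#17 t=44ms outcome=F: state=CLOSED
  event#18 t=47ms outcome=S: state=CLOSED
  event#19 t=49ms outcome=S: state=CLOSED
  event#20 t=50ms outcome=F: state=CLOSED

Answer: CCCCCCCCCCOOOOCCCCCC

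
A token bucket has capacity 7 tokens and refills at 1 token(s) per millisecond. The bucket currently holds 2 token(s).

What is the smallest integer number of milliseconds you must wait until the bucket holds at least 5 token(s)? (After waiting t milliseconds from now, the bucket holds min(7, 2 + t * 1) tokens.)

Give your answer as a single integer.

Answer: 3

Derivation:
Need 2 + t * 1 >= 5, so t >= 3/1.
Smallest integer t = ceil(3/1) = 3.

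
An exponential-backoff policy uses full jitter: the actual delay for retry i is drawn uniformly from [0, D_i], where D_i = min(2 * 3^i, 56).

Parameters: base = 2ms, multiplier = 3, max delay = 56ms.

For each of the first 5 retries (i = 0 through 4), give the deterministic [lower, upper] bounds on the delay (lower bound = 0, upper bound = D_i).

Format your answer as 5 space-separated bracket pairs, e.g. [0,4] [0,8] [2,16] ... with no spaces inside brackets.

Computing bounds per retry:
  i=0: D_i=min(2*3^0,56)=2, bounds=[0,2]
  i=1: D_i=min(2*3^1,56)=6, bounds=[0,6]
  i=2: D_i=min(2*3^2,56)=18, bounds=[0,18]
  i=3: D_i=min(2*3^3,56)=54, bounds=[0,54]
  i=4: D_i=min(2*3^4,56)=56, bounds=[0,56]

Answer: [0,2] [0,6] [0,18] [0,54] [0,56]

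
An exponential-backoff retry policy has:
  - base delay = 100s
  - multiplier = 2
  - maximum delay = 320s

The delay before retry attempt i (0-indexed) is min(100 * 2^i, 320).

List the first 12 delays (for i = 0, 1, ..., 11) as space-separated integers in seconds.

Computing each delay:
  i=0: min(100*2^0, 320) = 100
  i=1: min(100*2^1, 320) = 200
  i=2: min(100*2^2, 320) = 320
  i=3: min(100*2^3, 320) = 320
  i=4: min(100*2^4, 320) = 320
  i=5: min(100*2^5, 320) = 320
  i=6: min(100*2^6, 320) = 320
  i=7: min(100*2^7, 320) = 320
  i=8: min(100*2^8, 320) = 320
  i=9: min(100*2^9, 320) = 320
  i=10: min(100*2^10, 320) = 320
  i=11: min(100*2^11, 320) = 320

Answer: 100 200 320 320 320 320 320 320 320 320 320 320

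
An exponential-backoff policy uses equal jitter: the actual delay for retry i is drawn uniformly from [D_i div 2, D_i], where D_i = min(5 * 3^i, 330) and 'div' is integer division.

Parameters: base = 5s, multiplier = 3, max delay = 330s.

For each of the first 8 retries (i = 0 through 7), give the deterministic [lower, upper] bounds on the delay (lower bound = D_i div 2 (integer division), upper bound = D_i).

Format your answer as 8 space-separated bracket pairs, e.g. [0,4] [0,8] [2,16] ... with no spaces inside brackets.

Answer: [2,5] [7,15] [22,45] [67,135] [165,330] [165,330] [165,330] [165,330]

Derivation:
Computing bounds per retry:
  i=0: D_i=min(5*3^0,330)=5, bounds=[2,5]
  i=1: D_i=min(5*3^1,330)=15, bounds=[7,15]
  i=2: D_i=min(5*3^2,330)=45, bounds=[22,45]
  i=3: D_i=min(5*3^3,330)=135, bounds=[67,135]
  i=4: D_i=min(5*3^4,330)=330, bounds=[165,330]
  i=5: D_i=min(5*3^5,330)=330, bounds=[165,330]
  i=6: D_i=min(5*3^6,330)=330, bounds=[165,330]
  i=7: D_i=min(5*3^7,330)=330, bounds=[165,330]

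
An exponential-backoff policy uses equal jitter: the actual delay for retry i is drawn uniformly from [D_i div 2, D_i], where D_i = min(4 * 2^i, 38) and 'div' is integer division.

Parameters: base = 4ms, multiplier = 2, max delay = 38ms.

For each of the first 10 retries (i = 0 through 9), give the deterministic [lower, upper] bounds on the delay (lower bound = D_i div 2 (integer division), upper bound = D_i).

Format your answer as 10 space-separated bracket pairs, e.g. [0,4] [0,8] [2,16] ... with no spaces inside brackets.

Answer: [2,4] [4,8] [8,16] [16,32] [19,38] [19,38] [19,38] [19,38] [19,38] [19,38]

Derivation:
Computing bounds per retry:
  i=0: D_i=min(4*2^0,38)=4, bounds=[2,4]
  i=1: D_i=min(4*2^1,38)=8, bounds=[4,8]
  i=2: D_i=min(4*2^2,38)=16, bounds=[8,16]
  i=3: D_i=min(4*2^3,38)=32, bounds=[16,32]
  i=4: D_i=min(4*2^4,38)=38, bounds=[19,38]
  i=5: D_i=min(4*2^5,38)=38, bounds=[19,38]
  i=6: D_i=min(4*2^6,38)=38, bounds=[19,38]
  i=7: D_i=min(4*2^7,38)=38, bounds=[19,38]
  i=8: D_i=min(4*2^8,38)=38, bounds=[19,38]
  i=9: D_i=min(4*2^9,38)=38, bounds=[19,38]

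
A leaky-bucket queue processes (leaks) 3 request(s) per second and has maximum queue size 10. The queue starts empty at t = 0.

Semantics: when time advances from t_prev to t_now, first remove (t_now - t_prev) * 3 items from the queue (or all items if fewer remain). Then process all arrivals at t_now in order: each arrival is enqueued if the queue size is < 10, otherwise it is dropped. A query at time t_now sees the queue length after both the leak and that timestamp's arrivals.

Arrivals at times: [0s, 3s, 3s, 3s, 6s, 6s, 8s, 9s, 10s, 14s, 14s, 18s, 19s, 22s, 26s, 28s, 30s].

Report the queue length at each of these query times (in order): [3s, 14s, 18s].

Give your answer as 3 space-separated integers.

Answer: 3 2 1

Derivation:
Queue lengths at query times:
  query t=3s: backlog = 3
  query t=14s: backlog = 2
  query t=18s: backlog = 1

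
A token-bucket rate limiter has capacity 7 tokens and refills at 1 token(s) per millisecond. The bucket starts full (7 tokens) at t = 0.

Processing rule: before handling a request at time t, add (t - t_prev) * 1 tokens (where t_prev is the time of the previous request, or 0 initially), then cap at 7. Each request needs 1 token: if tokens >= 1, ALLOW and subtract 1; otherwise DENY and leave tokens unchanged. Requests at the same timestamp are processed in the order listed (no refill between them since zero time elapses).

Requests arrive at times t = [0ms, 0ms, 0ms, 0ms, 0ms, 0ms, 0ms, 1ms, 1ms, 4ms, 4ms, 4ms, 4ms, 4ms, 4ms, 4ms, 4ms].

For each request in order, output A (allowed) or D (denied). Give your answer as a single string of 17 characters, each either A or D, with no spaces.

Answer: AAAAAAAADAAADDDDD

Derivation:
Simulating step by step:
  req#1 t=0ms: ALLOW
  req#2 t=0ms: ALLOW
  req#3 t=0ms: ALLOW
  req#4 t=0ms: ALLOW
  req#5 t=0ms: ALLOW
  req#6 t=0ms: ALLOW
  req#7 t=0ms: ALLOW
  req#8 t=1ms: ALLOW
  req#9 t=1ms: DENY
  req#10 t=4ms: ALLOW
  req#11 t=4ms: ALLOW
  req#12 t=4ms: ALLOW
  req#13 t=4ms: DENY
  req#14 t=4ms: DENY
  req#15 t=4ms: DENY
  req#16 t=4ms: DENY
  req#17 t=4ms: DENY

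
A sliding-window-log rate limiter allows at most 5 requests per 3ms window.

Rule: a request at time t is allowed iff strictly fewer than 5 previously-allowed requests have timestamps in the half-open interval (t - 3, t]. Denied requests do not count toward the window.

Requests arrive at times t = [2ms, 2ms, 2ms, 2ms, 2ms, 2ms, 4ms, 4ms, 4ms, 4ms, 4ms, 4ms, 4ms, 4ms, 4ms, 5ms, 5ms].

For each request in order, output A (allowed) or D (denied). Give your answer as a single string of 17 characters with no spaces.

Answer: AAAAADDDDDDDDDDAA

Derivation:
Tracking allowed requests in the window:
  req#1 t=2ms: ALLOW
  req#2 t=2ms: ALLOW
  req#3 t=2ms: ALLOW
  req#4 t=2ms: ALLOW
  req#5 t=2ms: ALLOW
  req#6 t=2ms: DENY
  req#7 t=4ms: DENY
  req#8 t=4ms: DENY
  req#9 t=4ms: DENY
  req#10 t=4ms: DENY
  req#11 t=4ms: DENY
  req#12 t=4ms: DENY
  req#13 t=4ms: DENY
  req#14 t=4ms: DENY
  req#15 t=4ms: DENY
  req#16 t=5ms: ALLOW
  req#17 t=5ms: ALLOW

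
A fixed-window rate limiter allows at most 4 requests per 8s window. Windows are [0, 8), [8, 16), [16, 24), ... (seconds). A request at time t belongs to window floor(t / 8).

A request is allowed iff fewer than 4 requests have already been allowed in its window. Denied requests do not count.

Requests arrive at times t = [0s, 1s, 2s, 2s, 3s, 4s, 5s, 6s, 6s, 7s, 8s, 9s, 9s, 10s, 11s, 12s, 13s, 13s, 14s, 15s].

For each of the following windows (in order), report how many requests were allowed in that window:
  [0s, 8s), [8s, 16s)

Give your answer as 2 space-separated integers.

Answer: 4 4

Derivation:
Processing requests:
  req#1 t=0s (window 0): ALLOW
  req#2 t=1s (window 0): ALLOW
  req#3 t=2s (window 0): ALLOW
  req#4 t=2s (window 0): ALLOW
  req#5 t=3s (window 0): DENY
  req#6 t=4s (window 0): DENY
  req#7 t=5s (window 0): DENY
  req#8 t=6s (window 0): DENY
  req#9 t=6s (window 0): DENY
  req#10 t=7s (window 0): DENY
  req#11 t=8s (window 1): ALLOW
  req#12 t=9s (window 1): ALLOW
  req#13 t=9s (window 1): ALLOW
  req#14 t=10s (window 1): ALLOW
  req#15 t=11s (window 1): DENY
  req#16 t=12s (window 1): DENY
  req#17 t=13s (window 1): DENY
  req#18 t=13s (window 1): DENY
  req#19 t=14s (window 1): DENY
  req#20 t=15s (window 1): DENY

Allowed counts by window: 4 4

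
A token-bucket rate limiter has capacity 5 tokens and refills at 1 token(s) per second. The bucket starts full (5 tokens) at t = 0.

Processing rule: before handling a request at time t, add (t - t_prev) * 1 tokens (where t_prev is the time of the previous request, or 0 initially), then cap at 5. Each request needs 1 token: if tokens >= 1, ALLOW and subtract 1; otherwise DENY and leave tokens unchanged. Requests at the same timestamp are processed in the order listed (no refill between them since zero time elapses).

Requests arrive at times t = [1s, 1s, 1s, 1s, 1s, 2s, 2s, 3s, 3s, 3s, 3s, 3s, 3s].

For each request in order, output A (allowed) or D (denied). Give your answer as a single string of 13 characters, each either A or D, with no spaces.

Answer: AAAAAADADDDDD

Derivation:
Simulating step by step:
  req#1 t=1s: ALLOW
  req#2 t=1s: ALLOW
  req#3 t=1s: ALLOW
  req#4 t=1s: ALLOW
  req#5 t=1s: ALLOW
  req#6 t=2s: ALLOW
  req#7 t=2s: DENY
  req#8 t=3s: ALLOW
  req#9 t=3s: DENY
  req#10 t=3s: DENY
  req#11 t=3s: DENY
  req#12 t=3s: DENY
  req#13 t=3s: DENY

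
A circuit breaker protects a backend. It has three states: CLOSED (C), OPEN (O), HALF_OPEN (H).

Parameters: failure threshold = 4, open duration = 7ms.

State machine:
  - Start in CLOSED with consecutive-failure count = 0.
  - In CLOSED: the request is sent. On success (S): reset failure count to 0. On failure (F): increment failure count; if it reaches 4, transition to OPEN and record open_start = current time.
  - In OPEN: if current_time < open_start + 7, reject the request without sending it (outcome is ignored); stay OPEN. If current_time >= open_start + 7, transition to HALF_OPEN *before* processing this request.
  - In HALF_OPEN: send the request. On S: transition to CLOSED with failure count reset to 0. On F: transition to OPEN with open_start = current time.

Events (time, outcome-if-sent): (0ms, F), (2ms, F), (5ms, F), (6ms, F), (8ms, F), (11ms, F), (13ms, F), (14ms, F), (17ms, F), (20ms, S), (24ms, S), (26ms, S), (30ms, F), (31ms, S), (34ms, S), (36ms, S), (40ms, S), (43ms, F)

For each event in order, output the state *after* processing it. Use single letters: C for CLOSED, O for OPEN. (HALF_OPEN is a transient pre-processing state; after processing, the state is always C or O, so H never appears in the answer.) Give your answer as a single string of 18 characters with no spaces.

State after each event:
  event#1 t=0ms outcome=F: state=CLOSED
  event#2 t=2ms outcome=F: state=CLOSED
  event#3 t=5ms outcome=F: state=CLOSED
  event#4 t=6ms outcome=F: state=OPEN
  event#5 t=8ms outcome=F: state=OPEN
  event#6 t=11ms outcome=F: state=OPEN
  event#7 t=13ms outcome=F: state=OPEN
  event#8 t=14ms outcome=F: state=OPEN
  event#9 t=17ms outcome=F: state=OPEN
  event#10 t=20ms outcome=S: state=CLOSED
  event#11 t=24ms outcome=S: state=CLOSED
  event#12 t=26ms outcome=S: state=CLOSED
  event#13 t=30ms outcome=F: state=CLOSED
  event#14 t=31ms outcome=S: state=CLOSED
  event#15 t=34ms outcome=S: state=CLOSED
  event#16 t=36ms outcome=S: state=CLOSED
  event#17 t=40ms outcome=S: state=CLOSED
  event#18 t=43ms outcome=F: state=CLOSED

Answer: CCCOOOOOOCCCCCCCCC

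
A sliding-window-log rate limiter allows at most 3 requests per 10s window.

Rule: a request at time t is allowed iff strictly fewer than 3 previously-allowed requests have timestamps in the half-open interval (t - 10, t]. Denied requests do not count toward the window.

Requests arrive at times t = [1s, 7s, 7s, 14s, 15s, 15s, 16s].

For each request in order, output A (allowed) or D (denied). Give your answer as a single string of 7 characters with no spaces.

Answer: AAAADDD

Derivation:
Tracking allowed requests in the window:
  req#1 t=1s: ALLOW
  req#2 t=7s: ALLOW
  req#3 t=7s: ALLOW
  req#4 t=14s: ALLOW
  req#5 t=15s: DENY
  req#6 t=15s: DENY
  req#7 t=16s: DENY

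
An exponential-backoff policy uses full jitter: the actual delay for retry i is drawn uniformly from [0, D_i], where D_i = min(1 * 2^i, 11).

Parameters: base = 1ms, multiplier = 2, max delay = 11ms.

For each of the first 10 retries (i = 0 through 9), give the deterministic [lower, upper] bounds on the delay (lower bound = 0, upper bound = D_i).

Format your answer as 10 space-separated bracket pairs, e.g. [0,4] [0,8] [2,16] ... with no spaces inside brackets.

Computing bounds per retry:
  i=0: D_i=min(1*2^0,11)=1, bounds=[0,1]
  i=1: D_i=min(1*2^1,11)=2, bounds=[0,2]
  i=2: D_i=min(1*2^2,11)=4, bounds=[0,4]
  i=3: D_i=min(1*2^3,11)=8, bounds=[0,8]
  i=4: D_i=min(1*2^4,11)=11, bounds=[0,11]
  i=5: D_i=min(1*2^5,11)=11, bounds=[0,11]
  i=6: D_i=min(1*2^6,11)=11, bounds=[0,11]
  i=7: D_i=min(1*2^7,11)=11, bounds=[0,11]
  i=8: D_i=min(1*2^8,11)=11, bounds=[0,11]
  i=9: D_i=min(1*2^9,11)=11, bounds=[0,11]

Answer: [0,1] [0,2] [0,4] [0,8] [0,11] [0,11] [0,11] [0,11] [0,11] [0,11]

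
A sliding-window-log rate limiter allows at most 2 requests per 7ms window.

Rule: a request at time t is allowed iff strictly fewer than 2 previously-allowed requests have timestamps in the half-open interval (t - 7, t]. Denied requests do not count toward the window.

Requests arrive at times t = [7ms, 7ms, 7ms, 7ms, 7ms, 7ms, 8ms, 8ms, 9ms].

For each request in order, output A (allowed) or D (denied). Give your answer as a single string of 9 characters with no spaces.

Tracking allowed requests in the window:
  req#1 t=7ms: ALLOW
  req#2 t=7ms: ALLOW
  req#3 t=7ms: DENY
  req#4 t=7ms: DENY
  req#5 t=7ms: DENY
  req#6 t=7ms: DENY
  req#7 t=8ms: DENY
  req#8 t=8ms: DENY
  req#9 t=9ms: DENY

Answer: AADDDDDDD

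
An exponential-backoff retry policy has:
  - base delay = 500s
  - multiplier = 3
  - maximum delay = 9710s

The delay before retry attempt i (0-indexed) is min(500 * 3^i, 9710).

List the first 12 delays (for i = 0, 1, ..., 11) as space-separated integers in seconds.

Answer: 500 1500 4500 9710 9710 9710 9710 9710 9710 9710 9710 9710

Derivation:
Computing each delay:
  i=0: min(500*3^0, 9710) = 500
  i=1: min(500*3^1, 9710) = 1500
  i=2: min(500*3^2, 9710) = 4500
  i=3: min(500*3^3, 9710) = 9710
  i=4: min(500*3^4, 9710) = 9710
  i=5: min(500*3^5, 9710) = 9710
  i=6: min(500*3^6, 9710) = 9710
  i=7: min(500*3^7, 9710) = 9710
  i=8: min(500*3^8, 9710) = 9710
  i=9: min(500*3^9, 9710) = 9710
  i=10: min(500*3^10, 9710) = 9710
  i=11: min(500*3^11, 9710) = 9710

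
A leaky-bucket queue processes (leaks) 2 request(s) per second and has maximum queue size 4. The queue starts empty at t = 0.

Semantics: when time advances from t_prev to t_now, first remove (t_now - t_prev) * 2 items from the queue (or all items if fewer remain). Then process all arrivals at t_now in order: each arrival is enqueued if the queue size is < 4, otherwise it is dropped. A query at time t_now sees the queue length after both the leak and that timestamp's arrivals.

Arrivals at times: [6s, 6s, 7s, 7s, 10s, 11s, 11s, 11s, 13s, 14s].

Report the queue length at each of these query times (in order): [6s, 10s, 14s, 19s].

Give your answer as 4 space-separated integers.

Answer: 2 1 1 0

Derivation:
Queue lengths at query times:
  query t=6s: backlog = 2
  query t=10s: backlog = 1
  query t=14s: backlog = 1
  query t=19s: backlog = 0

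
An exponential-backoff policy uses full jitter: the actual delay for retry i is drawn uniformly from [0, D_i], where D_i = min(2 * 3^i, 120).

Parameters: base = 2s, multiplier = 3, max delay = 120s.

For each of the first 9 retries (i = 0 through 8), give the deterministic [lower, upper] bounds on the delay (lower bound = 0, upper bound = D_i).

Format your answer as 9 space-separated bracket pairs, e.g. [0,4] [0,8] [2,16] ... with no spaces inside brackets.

Computing bounds per retry:
  i=0: D_i=min(2*3^0,120)=2, bounds=[0,2]
  i=1: D_i=min(2*3^1,120)=6, bounds=[0,6]
  i=2: D_i=min(2*3^2,120)=18, bounds=[0,18]
  i=3: D_i=min(2*3^3,120)=54, bounds=[0,54]
  i=4: D_i=min(2*3^4,120)=120, bounds=[0,120]
  i=5: D_i=min(2*3^5,120)=120, bounds=[0,120]
  i=6: D_i=min(2*3^6,120)=120, bounds=[0,120]
  i=7: D_i=min(2*3^7,120)=120, bounds=[0,120]
  i=8: D_i=min(2*3^8,120)=120, bounds=[0,120]

Answer: [0,2] [0,6] [0,18] [0,54] [0,120] [0,120] [0,120] [0,120] [0,120]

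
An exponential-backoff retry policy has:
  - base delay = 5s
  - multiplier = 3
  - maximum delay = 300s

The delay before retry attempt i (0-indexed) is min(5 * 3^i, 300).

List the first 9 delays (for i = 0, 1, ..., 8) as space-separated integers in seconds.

Answer: 5 15 45 135 300 300 300 300 300

Derivation:
Computing each delay:
  i=0: min(5*3^0, 300) = 5
  i=1: min(5*3^1, 300) = 15
  i=2: min(5*3^2, 300) = 45
  i=3: min(5*3^3, 300) = 135
  i=4: min(5*3^4, 300) = 300
  i=5: min(5*3^5, 300) = 300
  i=6: min(5*3^6, 300) = 300
  i=7: min(5*3^7, 300) = 300
  i=8: min(5*3^8, 300) = 300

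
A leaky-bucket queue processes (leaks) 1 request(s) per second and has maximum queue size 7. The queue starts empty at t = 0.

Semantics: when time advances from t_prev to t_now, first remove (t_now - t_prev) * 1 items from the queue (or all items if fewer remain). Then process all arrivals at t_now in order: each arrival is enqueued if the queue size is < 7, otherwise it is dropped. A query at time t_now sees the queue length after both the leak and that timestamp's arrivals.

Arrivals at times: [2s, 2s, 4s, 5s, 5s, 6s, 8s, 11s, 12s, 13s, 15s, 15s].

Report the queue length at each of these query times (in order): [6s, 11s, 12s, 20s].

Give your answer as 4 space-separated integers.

Answer: 2 1 1 0

Derivation:
Queue lengths at query times:
  query t=6s: backlog = 2
  query t=11s: backlog = 1
  query t=12s: backlog = 1
  query t=20s: backlog = 0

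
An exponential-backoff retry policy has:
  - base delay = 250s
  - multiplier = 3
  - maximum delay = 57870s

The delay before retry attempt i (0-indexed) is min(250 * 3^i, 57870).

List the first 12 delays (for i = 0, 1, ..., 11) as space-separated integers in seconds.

Answer: 250 750 2250 6750 20250 57870 57870 57870 57870 57870 57870 57870

Derivation:
Computing each delay:
  i=0: min(250*3^0, 57870) = 250
  i=1: min(250*3^1, 57870) = 750
  i=2: min(250*3^2, 57870) = 2250
  i=3: min(250*3^3, 57870) = 6750
  i=4: min(250*3^4, 57870) = 20250
  i=5: min(250*3^5, 57870) = 57870
  i=6: min(250*3^6, 57870) = 57870
  i=7: min(250*3^7, 57870) = 57870
  i=8: min(250*3^8, 57870) = 57870
  i=9: min(250*3^9, 57870) = 57870
  i=10: min(250*3^10, 57870) = 57870
  i=11: min(250*3^11, 57870) = 57870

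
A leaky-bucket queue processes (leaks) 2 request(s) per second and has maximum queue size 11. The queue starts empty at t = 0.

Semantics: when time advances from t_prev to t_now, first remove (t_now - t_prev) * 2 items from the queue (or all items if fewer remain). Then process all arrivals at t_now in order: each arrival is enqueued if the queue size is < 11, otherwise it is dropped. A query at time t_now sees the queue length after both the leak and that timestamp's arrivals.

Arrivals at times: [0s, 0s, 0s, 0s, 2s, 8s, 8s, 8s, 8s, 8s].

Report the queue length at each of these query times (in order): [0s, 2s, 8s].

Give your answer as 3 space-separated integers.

Queue lengths at query times:
  query t=0s: backlog = 4
  query t=2s: backlog = 1
  query t=8s: backlog = 5

Answer: 4 1 5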